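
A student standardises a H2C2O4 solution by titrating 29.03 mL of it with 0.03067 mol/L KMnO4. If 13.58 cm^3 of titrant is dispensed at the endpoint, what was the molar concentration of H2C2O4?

0.0359 M

n(KMnO4) = 0.03067 x 0.01358 = 0.0004165 mol.
From the balanced equation, 2 mol KMnO4 reacts with 5 mol H2C2O4, so n(H2C2O4) = 0.0004165 x 5/2 = 0.001041 mol.
[H2C2O4] = 0.001041 / 0.02903 L = 0.0359 M.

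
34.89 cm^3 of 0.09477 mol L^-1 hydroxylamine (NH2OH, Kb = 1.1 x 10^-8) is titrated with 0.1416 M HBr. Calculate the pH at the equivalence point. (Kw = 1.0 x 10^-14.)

n(NH2OH) = 0.09477 x 0.03489 = 0.003307 mol; V(HBr) at equivalence = 0.003307/0.1416 = 0.02335 L.
At equivalence the base is fully converted to NH3OH+; total volume = 0.05824 L, so [NH3OH+] = 0.003307/0.05824 = 0.05677 M.
Ka(NH3OH+) = Kw/Kb = 1.0e-14 / 1.1 x 10^-8 = 9.09e-7.
[H^+] = sqrt(Ka x [NH3OH+]) = sqrt(9.09e-7 x 0.05677) = 0.000227 M.
pH = -log(0.000227) = 3.64.

3.64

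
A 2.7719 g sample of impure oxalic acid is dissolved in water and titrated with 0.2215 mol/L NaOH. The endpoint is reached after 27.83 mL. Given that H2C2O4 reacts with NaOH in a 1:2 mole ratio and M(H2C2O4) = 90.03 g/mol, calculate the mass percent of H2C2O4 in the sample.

n(NaOH) = 0.2215 x 0.02783 = 0.006164 mol.
n(H2C2O4) = 0.006164 / 2 = 0.003082 mol.
mass of H2C2O4 = 0.003082 x 90.03 = 0.2775 g.
% purity = 0.2775 / 2.7719 x 100 = 10.0%.

10.0%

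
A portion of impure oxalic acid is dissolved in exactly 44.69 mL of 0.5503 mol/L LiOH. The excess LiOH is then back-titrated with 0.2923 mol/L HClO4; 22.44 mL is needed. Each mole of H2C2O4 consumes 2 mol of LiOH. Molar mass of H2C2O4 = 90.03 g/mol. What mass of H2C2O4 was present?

0.812 g

Total n(LiOH) added = 0.5503 x 0.04469 = 0.02459 mol.
n(HClO4) used = 0.2923 x 0.02244 = 0.006559 mol, which equals the excess n(LiOH).
So n(LiOH) consumed by the sample = 0.02459 - 0.006559 = 0.01803 mol.
n(H2C2O4) = 0.01803 / 2 = 0.009017 mol.
mass = 0.009017 mol x 90.03 g/mol = 0.812 g.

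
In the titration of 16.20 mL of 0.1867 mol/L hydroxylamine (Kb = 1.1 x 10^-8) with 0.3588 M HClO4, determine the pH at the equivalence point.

n(NH2OH) = 0.1867 x 0.01620 = 0.003025 mol; V(HClO4) at equivalence = 0.003025/0.3588 = 0.008430 L.
At equivalence the base is fully converted to NH3OH+; total volume = 0.02463 L, so [NH3OH+] = 0.003025/0.02463 = 0.1228 M.
Ka(NH3OH+) = Kw/Kb = 1.0e-14 / 1.1 x 10^-8 = 9.09e-7.
[H^+] = sqrt(Ka x [NH3OH+]) = sqrt(9.09e-7 x 0.1228) = 0.000334 M.
pH = -log(0.000334) = 3.48.

3.48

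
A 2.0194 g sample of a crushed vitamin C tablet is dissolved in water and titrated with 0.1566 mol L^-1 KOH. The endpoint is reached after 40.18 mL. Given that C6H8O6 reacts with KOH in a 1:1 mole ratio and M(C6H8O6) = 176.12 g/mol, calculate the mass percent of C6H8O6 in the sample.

54.9%

n(KOH) = 0.1566 x 0.04018 = 0.006292 mol.
n(C6H8O6) = 0.006292 / 1 = 0.006292 mol.
mass of C6H8O6 = 0.006292 x 176.12 = 1.108 g.
% purity = 1.108 / 2.0194 x 100 = 54.9%.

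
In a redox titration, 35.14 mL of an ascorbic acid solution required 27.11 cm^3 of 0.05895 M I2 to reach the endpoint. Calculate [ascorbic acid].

n(I2) = 0.05895 x 0.02711 = 0.001598 mol.
From the balanced equation, 1 mol I2 reacts with 1 mol ascorbic acid, so n(ascorbic acid) = 0.001598 x 1/1 = 0.001598 mol.
[ascorbic acid] = 0.001598 / 0.03514 L = 0.0455 M.

0.0455 M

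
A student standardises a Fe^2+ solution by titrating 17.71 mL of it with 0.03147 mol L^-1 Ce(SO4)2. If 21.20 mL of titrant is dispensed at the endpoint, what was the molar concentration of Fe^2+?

0.0377 M

n(Ce(SO4)2) = 0.03147 x 0.02120 = 0.0006672 mol.
From the balanced equation, 1 mol Ce(SO4)2 reacts with 1 mol Fe^2+, so n(Fe^2+) = 0.0006672 x 1/1 = 0.0006672 mol.
[Fe^2+] = 0.0006672 / 0.01771 L = 0.0377 M.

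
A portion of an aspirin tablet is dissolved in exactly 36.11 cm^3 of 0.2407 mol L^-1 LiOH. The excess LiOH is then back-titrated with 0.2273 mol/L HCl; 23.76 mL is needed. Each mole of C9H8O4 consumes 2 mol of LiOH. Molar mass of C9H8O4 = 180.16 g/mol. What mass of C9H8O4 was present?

0.296 g

Total n(LiOH) added = 0.2407 x 0.03611 = 0.008692 mol.
n(HCl) used = 0.2273 x 0.02376 = 0.005401 mol, which equals the excess n(LiOH).
So n(LiOH) consumed by the sample = 0.008692 - 0.005401 = 0.003291 mol.
n(C9H8O4) = 0.003291 / 2 = 0.001646 mol.
mass = 0.001646 mol x 180.16 g/mol = 0.296 g.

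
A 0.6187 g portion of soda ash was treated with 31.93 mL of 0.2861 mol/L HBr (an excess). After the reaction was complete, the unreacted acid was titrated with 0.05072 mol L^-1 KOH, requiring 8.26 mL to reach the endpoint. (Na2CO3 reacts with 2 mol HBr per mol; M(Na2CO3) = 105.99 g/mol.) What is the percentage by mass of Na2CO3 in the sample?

Total n(HBr) added = 0.2861 x 0.03193 = 0.009135 mol.
n(KOH) used = 0.05072 x 0.008260 = 0.0004189 mol, which equals the excess n(HBr).
So n(HBr) consumed by the sample = 0.009135 - 0.0004189 = 0.008716 mol.
n(Na2CO3) = 0.008716 / 2 = 0.004358 mol.
mass Na2CO3 = 0.004358 x 105.99 = 0.4619 g, so %Na2CO3 = 0.4619/0.6187 x 100 = 74.7%.

74.7%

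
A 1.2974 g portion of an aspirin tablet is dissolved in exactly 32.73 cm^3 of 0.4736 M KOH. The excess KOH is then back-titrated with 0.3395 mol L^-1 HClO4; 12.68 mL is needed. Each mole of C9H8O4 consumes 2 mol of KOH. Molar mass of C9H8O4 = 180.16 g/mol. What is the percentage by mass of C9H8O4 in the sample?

77.7%

Total n(KOH) added = 0.4736 x 0.03273 = 0.01550 mol.
n(HClO4) used = 0.3395 x 0.01268 = 0.004305 mol, which equals the excess n(KOH).
So n(KOH) consumed by the sample = 0.01550 - 0.004305 = 0.01120 mol.
n(C9H8O4) = 0.01120 / 2 = 0.005598 mol.
mass C9H8O4 = 0.005598 x 180.16 = 1.009 g, so %C9H8O4 = 1.009/1.2974 x 100 = 77.7%.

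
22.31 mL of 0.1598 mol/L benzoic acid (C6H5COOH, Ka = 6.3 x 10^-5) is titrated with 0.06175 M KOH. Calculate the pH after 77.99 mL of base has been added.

12.10

n(acid) = 0.1598 x 0.02231 = 0.003565 mol; n(KOH) added = 0.06175 x 0.07799 = 0.004816 mol.
Base is in excess by 0.004816 - 0.003565 = 0.001251 mol in a total volume of 0.1003 L.
[OH^-] = 0.001251/0.1003 = 0.01247 M, so pOH = 1.90 and pH = 14.00 - 1.90 = 12.10.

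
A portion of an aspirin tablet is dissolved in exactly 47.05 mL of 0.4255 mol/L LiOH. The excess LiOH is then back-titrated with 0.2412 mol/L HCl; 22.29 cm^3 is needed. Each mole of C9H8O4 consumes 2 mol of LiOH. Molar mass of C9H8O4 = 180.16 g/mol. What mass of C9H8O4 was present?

1.32 g

Total n(LiOH) added = 0.4255 x 0.04705 = 0.02002 mol.
n(HCl) used = 0.2412 x 0.02229 = 0.005376 mol, which equals the excess n(LiOH).
So n(LiOH) consumed by the sample = 0.02002 - 0.005376 = 0.01464 mol.
n(C9H8O4) = 0.01464 / 2 = 0.007322 mol.
mass = 0.007322 mol x 180.16 g/mol = 1.32 g.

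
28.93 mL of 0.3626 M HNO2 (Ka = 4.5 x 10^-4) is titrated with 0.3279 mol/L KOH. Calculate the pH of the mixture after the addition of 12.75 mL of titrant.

3.17

Initial n(HNO2) = 0.3626 x 0.02893 = 0.01049 mol.
n(KOH) added = 0.3279 x 0.01275 = 0.004181 mol, converting that many moles of HNO2 to NO2-.
Remaining n(HNO2) = 0.006309 mol; n(NO2-) = 0.004181 mol.
By Henderson-Hasselbalch, pH = pKa + log([A^-]/[HA]) = 3.35 + log(0.004181/0.006309) = 3.35 + (-0.18) = 3.17.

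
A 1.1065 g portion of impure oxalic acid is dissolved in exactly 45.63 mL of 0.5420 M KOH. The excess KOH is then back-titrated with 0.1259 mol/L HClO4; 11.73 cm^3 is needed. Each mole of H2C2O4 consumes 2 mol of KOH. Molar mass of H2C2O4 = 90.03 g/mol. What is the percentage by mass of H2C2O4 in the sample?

Total n(KOH) added = 0.5420 x 0.04563 = 0.02473 mol.
n(HClO4) used = 0.1259 x 0.01173 = 0.001477 mol, which equals the excess n(KOH).
So n(KOH) consumed by the sample = 0.02473 - 0.001477 = 0.02325 mol.
n(H2C2O4) = 0.02325 / 2 = 0.01163 mol.
mass H2C2O4 = 0.01163 x 90.03 = 1.047 g, so %H2C2O4 = 1.047/1.1065 x 100 = 94.6%.

94.6%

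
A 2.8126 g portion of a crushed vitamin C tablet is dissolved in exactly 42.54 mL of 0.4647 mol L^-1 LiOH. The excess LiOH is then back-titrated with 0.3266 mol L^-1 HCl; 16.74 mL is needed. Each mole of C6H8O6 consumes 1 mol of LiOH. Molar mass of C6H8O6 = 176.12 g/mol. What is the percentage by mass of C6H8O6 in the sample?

Total n(LiOH) added = 0.4647 x 0.04254 = 0.01977 mol.
n(HCl) used = 0.3266 x 0.01674 = 0.005467 mol, which equals the excess n(LiOH).
So n(LiOH) consumed by the sample = 0.01977 - 0.005467 = 0.01430 mol.
n(C6H8O6) = 0.01430 / 1 = 0.01430 mol.
mass C6H8O6 = 0.01430 x 176.12 = 2.519 g, so %C6H8O6 = 2.519/2.8126 x 100 = 89.6%.

89.6%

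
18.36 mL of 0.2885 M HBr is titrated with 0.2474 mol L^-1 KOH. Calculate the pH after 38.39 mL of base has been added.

n(acid) = 0.2885 x 0.01836 = 0.005297 mol; n(KOH) added = 0.2474 x 0.03839 = 0.009498 mol.
Base is in excess by 0.009498 - 0.005297 = 0.004201 mol in a total volume of 0.05675 L.
[OH^-] = 0.004201/0.05675 = 0.07402 M, so pOH = 1.13 and pH = 14.00 - 1.13 = 12.87.

12.87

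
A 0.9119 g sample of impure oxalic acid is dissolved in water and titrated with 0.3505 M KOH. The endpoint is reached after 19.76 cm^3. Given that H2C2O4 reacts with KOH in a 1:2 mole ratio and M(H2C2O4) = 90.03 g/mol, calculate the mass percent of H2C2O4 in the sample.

34.2%

n(KOH) = 0.3505 x 0.01976 = 0.006926 mol.
n(H2C2O4) = 0.006926 / 2 = 0.003463 mol.
mass of H2C2O4 = 0.003463 x 90.03 = 0.3118 g.
% purity = 0.3118 / 0.9119 x 100 = 34.2%.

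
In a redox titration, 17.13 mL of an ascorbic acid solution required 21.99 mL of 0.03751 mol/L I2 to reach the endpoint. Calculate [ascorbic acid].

0.0482 M

n(I2) = 0.03751 x 0.02199 = 0.0008248 mol.
From the balanced equation, 1 mol I2 reacts with 1 mol ascorbic acid, so n(ascorbic acid) = 0.0008248 x 1/1 = 0.0008248 mol.
[ascorbic acid] = 0.0008248 / 0.01713 L = 0.0482 M.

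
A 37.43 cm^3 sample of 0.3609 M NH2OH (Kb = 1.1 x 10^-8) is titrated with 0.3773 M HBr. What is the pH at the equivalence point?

n(NH2OH) = 0.3609 x 0.03743 = 0.01351 mol; V(HBr) at equivalence = 0.01351/0.3773 = 0.03580 L.
At equivalence the base is fully converted to NH3OH+; total volume = 0.07323 L, so [NH3OH+] = 0.01351/0.07323 = 0.1845 M.
Ka(NH3OH+) = Kw/Kb = 1.0e-14 / 1.1 x 10^-8 = 9.09e-7.
[H^+] = sqrt(Ka x [NH3OH+]) = sqrt(9.09e-7 x 0.1845) = 0.000409 M.
pH = -log(0.000409) = 3.39.

3.39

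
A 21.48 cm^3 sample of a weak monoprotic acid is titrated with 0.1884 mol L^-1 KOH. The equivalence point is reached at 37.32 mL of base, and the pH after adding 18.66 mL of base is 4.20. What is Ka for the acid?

6.3 x 10^-5

18.66 mL is half of the equivalence volume, so this is the half-equivalence point where [HA] = [A^-].
At half-equivalence pH = pKa, so pKa = 4.20.
Ka = 10^(-4.20) = 6.3 x 10^-5.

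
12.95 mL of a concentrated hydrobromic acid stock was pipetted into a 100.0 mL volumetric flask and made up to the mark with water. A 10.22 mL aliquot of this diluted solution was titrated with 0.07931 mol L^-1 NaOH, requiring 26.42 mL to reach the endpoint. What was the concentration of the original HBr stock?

1.58 M

n(NaOH) = 0.07931 x 0.02642 = 0.002095 mol.
n(HBr) in the aliquot = 0.002095 mol.
[diluted HBr] = 0.002095 / 0.01022 = 0.2050 M.
Dilution factor = 100.0/12.95 = 7.722, so [stock] = 0.2050 x 7.722 = 1.58 M.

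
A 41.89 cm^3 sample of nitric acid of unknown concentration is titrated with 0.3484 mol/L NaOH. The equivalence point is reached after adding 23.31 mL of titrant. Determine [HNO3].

n(NaOH) delivered = 0.3484 x 0.02331 = 0.008121 mol.
For a 1:1 reaction, n(HNO3) = 0.008121 mol.
[HNO3] = 0.008121 mol / 0.04189 L = 0.194 M.

0.194 M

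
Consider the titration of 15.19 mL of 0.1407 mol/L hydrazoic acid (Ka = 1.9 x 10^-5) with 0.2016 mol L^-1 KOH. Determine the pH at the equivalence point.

8.82

n(HN3) = 0.1407 x 0.01519 = 0.002137 mol; V(KOH) at equivalence = 0.002137/0.2016 = 0.01060 L.
At equivalence all the acid is converted to N3-; total volume = 0.01519 + 0.01060 = 0.02579 L, so [N3-] = 0.002137/0.02579 = 0.08287 M.
Kb = Kw/Ka = 1.0e-14 / 1.9 x 10^-5 = 5.26e-10.
[OH^-] = sqrt(Kb x [N3-]) = sqrt(5.26e-10 x 0.08287) = 6.60e-6 M.
pOH = 5.18, so pH = 14.00 - 5.18 = 8.82.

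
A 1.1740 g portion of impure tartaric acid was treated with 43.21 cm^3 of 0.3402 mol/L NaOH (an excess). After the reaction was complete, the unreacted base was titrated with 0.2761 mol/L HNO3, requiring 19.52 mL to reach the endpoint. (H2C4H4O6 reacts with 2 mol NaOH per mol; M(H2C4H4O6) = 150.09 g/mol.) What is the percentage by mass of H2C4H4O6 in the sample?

59.5%

Total n(NaOH) added = 0.3402 x 0.04321 = 0.01470 mol.
n(HNO3) used = 0.2761 x 0.01952 = 0.005389 mol, which equals the excess n(NaOH).
So n(NaOH) consumed by the sample = 0.01470 - 0.005389 = 0.009311 mol.
n(H2C4H4O6) = 0.009311 / 2 = 0.004655 mol.
mass H2C4H4O6 = 0.004655 x 150.09 = 0.6987 g, so %H2C4H4O6 = 0.6987/1.1740 x 100 = 59.5%.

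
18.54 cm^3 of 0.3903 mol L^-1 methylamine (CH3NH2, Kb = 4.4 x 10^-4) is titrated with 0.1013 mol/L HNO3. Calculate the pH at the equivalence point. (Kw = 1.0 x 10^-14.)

5.87

n(CH3NH2) = 0.3903 x 0.01854 = 0.007236 mol; V(HNO3) at equivalence = 0.007236/0.1013 = 0.07143 L.
At equivalence the base is fully converted to CH3NH3+; total volume = 0.08997 L, so [CH3NH3+] = 0.007236/0.08997 = 0.08043 M.
Ka(CH3NH3+) = Kw/Kb = 1.0e-14 / 4.4 x 10^-4 = 2.27e-11.
[H^+] = sqrt(Ka x [CH3NH3+]) = sqrt(2.27e-11 x 0.08043) = 1.35e-6 M.
pH = -log(1.35e-6) = 5.87.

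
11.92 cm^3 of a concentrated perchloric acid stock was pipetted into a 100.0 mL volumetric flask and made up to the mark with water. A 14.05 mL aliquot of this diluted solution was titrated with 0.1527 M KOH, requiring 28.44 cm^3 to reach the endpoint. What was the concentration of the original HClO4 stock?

2.59 M

n(KOH) = 0.1527 x 0.02844 = 0.004343 mol.
n(HClO4) in the aliquot = 0.004343 mol.
[diluted HClO4] = 0.004343 / 0.01405 = 0.3091 M.
Dilution factor = 100.0/11.92 = 8.389, so [stock] = 0.3091 x 8.389 = 2.59 M.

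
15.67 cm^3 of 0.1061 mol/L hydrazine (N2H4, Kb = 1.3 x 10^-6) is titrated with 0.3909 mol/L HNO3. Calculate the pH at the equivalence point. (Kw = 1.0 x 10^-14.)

n(N2H4) = 0.1061 x 0.01567 = 0.001663 mol; V(HNO3) at equivalence = 0.001663/0.3909 = 0.004253 L.
At equivalence the base is fully converted to N2H5+; total volume = 0.01992 L, so [N2H5+] = 0.001663/0.01992 = 0.08345 M.
Ka(N2H5+) = Kw/Kb = 1.0e-14 / 1.3 x 10^-6 = 7.69e-9.
[H^+] = sqrt(Ka x [N2H5+]) = sqrt(7.69e-9 x 0.08345) = 2.53e-5 M.
pH = -log(2.53e-5) = 4.60.

4.60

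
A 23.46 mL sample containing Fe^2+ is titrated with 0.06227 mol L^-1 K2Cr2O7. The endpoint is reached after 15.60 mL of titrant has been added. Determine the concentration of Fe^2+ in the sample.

0.248 M

n(K2Cr2O7) = 0.06227 x 0.01560 = 0.0009714 mol.
From the balanced equation, 1 mol K2Cr2O7 reacts with 6 mol Fe^2+, so n(Fe^2+) = 0.0009714 x 6/1 = 0.005828 mol.
[Fe^2+] = 0.005828 / 0.02346 L = 0.248 M.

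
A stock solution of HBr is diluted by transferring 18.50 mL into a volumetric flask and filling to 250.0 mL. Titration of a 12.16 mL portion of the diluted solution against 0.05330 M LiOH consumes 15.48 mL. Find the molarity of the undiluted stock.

n(LiOH) = 0.05330 x 0.01548 = 0.0008251 mol.
n(HBr) in the aliquot = 0.0008251 mol.
[diluted HBr] = 0.0008251 / 0.01216 = 0.06785 M.
Dilution factor = 250.0/18.50 = 13.51, so [stock] = 0.06785 x 13.51 = 0.917 M.

0.917 M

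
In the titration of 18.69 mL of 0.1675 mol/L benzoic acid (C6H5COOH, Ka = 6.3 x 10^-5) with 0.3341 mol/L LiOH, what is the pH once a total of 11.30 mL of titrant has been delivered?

12.33

n(acid) = 0.1675 x 0.01869 = 0.003131 mol; n(LiOH) added = 0.3341 x 0.01130 = 0.003775 mol.
Base is in excess by 0.003775 - 0.003131 = 0.0006448 mol in a total volume of 0.02999 L.
[OH^-] = 0.0006448/0.02999 = 0.02150 M, so pOH = 1.67 and pH = 14.00 - 1.67 = 12.33.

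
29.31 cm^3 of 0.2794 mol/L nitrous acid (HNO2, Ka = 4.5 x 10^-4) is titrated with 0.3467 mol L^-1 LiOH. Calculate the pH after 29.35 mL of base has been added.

n(acid) = 0.2794 x 0.02931 = 0.008189 mol; n(LiOH) added = 0.3467 x 0.02935 = 0.01018 mol.
Base is in excess by 0.01018 - 0.008189 = 0.001986 mol in a total volume of 0.05866 L.
[OH^-] = 0.001986/0.05866 = 0.03386 M, so pOH = 1.47 and pH = 14.00 - 1.47 = 12.53.

12.53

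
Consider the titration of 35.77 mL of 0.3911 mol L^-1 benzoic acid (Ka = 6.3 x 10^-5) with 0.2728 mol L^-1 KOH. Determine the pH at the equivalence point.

8.70

n(C6H5COOH) = 0.3911 x 0.03577 = 0.01399 mol; V(KOH) at equivalence = 0.01399/0.2728 = 0.05128 L.
At equivalence all the acid is converted to C6H5COO-; total volume = 0.03577 + 0.05128 = 0.08705 L, so [C6H5COO-] = 0.01399/0.08705 = 0.1607 M.
Kb = Kw/Ka = 1.0e-14 / 6.3 x 10^-5 = 1.59e-10.
[OH^-] = sqrt(Kb x [C6H5COO-]) = sqrt(1.59e-10 x 0.1607) = 5.05e-6 M.
pOH = 5.30, so pH = 14.00 - 5.30 = 8.70.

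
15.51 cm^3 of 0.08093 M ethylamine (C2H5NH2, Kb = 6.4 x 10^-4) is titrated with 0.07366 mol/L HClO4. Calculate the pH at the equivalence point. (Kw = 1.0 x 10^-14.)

n(C2H5NH2) = 0.08093 x 0.01551 = 0.001255 mol; V(HClO4) at equivalence = 0.001255/0.07366 = 0.01704 L.
At equivalence the base is fully converted to C2H5NH3+; total volume = 0.03255 L, so [C2H5NH3+] = 0.001255/0.03255 = 0.03856 M.
Ka(C2H5NH3+) = Kw/Kb = 1.0e-14 / 6.4 x 10^-4 = 1.56e-11.
[H^+] = sqrt(Ka x [C2H5NH3+]) = sqrt(1.56e-11 x 0.03856) = 7.76e-7 M.
pH = -log(7.76e-7) = 6.11.

6.11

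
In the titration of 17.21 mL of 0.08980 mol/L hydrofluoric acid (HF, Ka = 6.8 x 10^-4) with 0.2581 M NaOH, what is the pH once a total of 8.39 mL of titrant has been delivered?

12.38

n(acid) = 0.08980 x 0.01721 = 0.001545 mol; n(NaOH) added = 0.2581 x 0.008390 = 0.002165 mol.
Base is in excess by 0.002165 - 0.001545 = 0.0006200 mol in a total volume of 0.02560 L.
[OH^-] = 0.0006200/0.02560 = 0.02422 M, so pOH = 1.62 and pH = 14.00 - 1.62 = 12.38.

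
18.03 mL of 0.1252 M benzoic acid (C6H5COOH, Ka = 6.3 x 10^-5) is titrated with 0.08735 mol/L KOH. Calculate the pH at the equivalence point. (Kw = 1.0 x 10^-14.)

8.46

n(C6H5COOH) = 0.1252 x 0.01803 = 0.002257 mol; V(KOH) at equivalence = 0.002257/0.08735 = 0.02584 L.
At equivalence all the acid is converted to C6H5COO-; total volume = 0.01803 + 0.02584 = 0.04387 L, so [C6H5COO-] = 0.002257/0.04387 = 0.05145 M.
Kb = Kw/Ka = 1.0e-14 / 6.3 x 10^-5 = 1.59e-10.
[OH^-] = sqrt(Kb x [C6H5COO-]) = sqrt(1.59e-10 x 0.05145) = 2.86e-6 M.
pOH = 5.54, so pH = 14.00 - 5.54 = 8.46.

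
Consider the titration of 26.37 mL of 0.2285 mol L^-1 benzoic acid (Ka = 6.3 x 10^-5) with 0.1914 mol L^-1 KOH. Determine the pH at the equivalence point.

n(C6H5COOH) = 0.2285 x 0.02637 = 0.006026 mol; V(KOH) at equivalence = 0.006026/0.1914 = 0.03148 L.
At equivalence all the acid is converted to C6H5COO-; total volume = 0.02637 + 0.03148 = 0.05785 L, so [C6H5COO-] = 0.006026/0.05785 = 0.1042 M.
Kb = Kw/Ka = 1.0e-14 / 6.3 x 10^-5 = 1.59e-10.
[OH^-] = sqrt(Kb x [C6H5COO-]) = sqrt(1.59e-10 x 0.1042) = 4.07e-6 M.
pOH = 5.39, so pH = 14.00 - 5.39 = 8.61.

8.61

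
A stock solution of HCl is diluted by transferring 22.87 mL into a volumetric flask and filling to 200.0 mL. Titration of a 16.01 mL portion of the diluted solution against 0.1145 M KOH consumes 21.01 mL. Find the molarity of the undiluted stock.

1.31 M

n(KOH) = 0.1145 x 0.02101 = 0.002406 mol.
n(HCl) in the aliquot = 0.002406 mol.
[diluted HCl] = 0.002406 / 0.01601 = 0.1503 M.
Dilution factor = 200.0/22.87 = 8.745, so [stock] = 0.1503 x 8.745 = 1.31 M.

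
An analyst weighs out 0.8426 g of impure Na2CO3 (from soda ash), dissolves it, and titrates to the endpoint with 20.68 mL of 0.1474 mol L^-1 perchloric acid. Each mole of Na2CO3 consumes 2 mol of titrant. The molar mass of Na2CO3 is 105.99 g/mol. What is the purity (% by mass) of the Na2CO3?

n(HClO4) = 0.1474 x 0.02068 = 0.003048 mol.
n(Na2CO3) = 0.003048 / 2 = 0.001524 mol.
mass of Na2CO3 = 0.001524 x 105.99 = 0.1615 g.
% purity = 0.1615 / 0.8426 x 100 = 19.2%.

19.2%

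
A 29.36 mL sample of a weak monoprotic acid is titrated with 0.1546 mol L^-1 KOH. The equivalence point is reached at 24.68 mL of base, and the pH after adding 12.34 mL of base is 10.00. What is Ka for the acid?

12.34 mL is half of the equivalence volume, so this is the half-equivalence point where [HA] = [A^-].
At half-equivalence pH = pKa, so pKa = 10.00.
Ka = 10^(-10.00) = 1.0 x 10^-10.

1.0 x 10^-10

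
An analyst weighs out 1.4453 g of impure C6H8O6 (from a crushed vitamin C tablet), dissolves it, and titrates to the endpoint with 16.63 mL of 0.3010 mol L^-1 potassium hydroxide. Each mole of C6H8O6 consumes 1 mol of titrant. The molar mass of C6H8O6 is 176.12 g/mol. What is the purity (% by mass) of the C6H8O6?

61.0%

n(KOH) = 0.3010 x 0.01663 = 0.005006 mol.
n(C6H8O6) = 0.005006 / 1 = 0.005006 mol.
mass of C6H8O6 = 0.005006 x 176.12 = 0.8816 g.
% purity = 0.8816 / 1.4453 x 100 = 61.0%.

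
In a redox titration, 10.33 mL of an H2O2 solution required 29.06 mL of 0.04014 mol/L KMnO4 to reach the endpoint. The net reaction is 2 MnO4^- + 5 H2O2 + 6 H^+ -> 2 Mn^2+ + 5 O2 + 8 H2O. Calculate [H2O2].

0.282 M

n(KMnO4) = 0.04014 x 0.02906 = 0.001166 mol.
From the balanced equation, 2 mol KMnO4 reacts with 5 mol H2O2, so n(H2O2) = 0.001166 x 5/2 = 0.002916 mol.
[H2O2] = 0.002916 / 0.01033 L = 0.282 M.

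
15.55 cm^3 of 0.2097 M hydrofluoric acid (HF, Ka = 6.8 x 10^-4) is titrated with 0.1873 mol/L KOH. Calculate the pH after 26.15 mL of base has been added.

n(acid) = 0.2097 x 0.01555 = 0.003261 mol; n(KOH) added = 0.1873 x 0.02615 = 0.004898 mol.
Base is in excess by 0.004898 - 0.003261 = 0.001637 mol in a total volume of 0.04170 L.
[OH^-] = 0.001637/0.04170 = 0.03926 M, so pOH = 1.41 and pH = 14.00 - 1.41 = 12.59.

12.59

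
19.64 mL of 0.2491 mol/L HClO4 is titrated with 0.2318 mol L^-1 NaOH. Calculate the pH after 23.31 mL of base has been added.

12.08

n(acid) = 0.2491 x 0.01964 = 0.004892 mol; n(NaOH) added = 0.2318 x 0.02331 = 0.005403 mol.
Base is in excess by 0.005403 - 0.004892 = 0.0005109 mol in a total volume of 0.04295 L.
[OH^-] = 0.0005109/0.04295 = 0.01190 M, so pOH = 1.92 and pH = 14.00 - 1.92 = 12.08.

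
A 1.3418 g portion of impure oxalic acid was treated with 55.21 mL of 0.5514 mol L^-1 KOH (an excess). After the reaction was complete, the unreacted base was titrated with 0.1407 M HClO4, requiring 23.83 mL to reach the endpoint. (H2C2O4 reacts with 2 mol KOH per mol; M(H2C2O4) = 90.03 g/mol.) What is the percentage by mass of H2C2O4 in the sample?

Total n(KOH) added = 0.5514 x 0.05521 = 0.03044 mol.
n(HClO4) used = 0.1407 x 0.02383 = 0.003353 mol, which equals the excess n(KOH).
So n(KOH) consumed by the sample = 0.03044 - 0.003353 = 0.02709 mol.
n(H2C2O4) = 0.02709 / 2 = 0.01354 mol.
mass H2C2O4 = 0.01354 x 90.03 = 1.219 g, so %H2C2O4 = 1.219/1.3418 x 100 = 90.9%.

90.9%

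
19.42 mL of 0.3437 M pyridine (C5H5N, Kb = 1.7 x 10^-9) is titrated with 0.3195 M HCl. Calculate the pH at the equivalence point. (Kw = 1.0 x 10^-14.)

3.01

n(C5H5N) = 0.3437 x 0.01942 = 0.006675 mol; V(HCl) at equivalence = 0.006675/0.3195 = 0.02089 L.
At equivalence the base is fully converted to C5H5NH+; total volume = 0.04031 L, so [C5H5NH+] = 0.006675/0.04031 = 0.1656 M.
Ka(C5H5NH+) = Kw/Kb = 1.0e-14 / 1.7 x 10^-9 = 5.88e-6.
[H^+] = sqrt(Ka x [C5H5NH+]) = sqrt(5.88e-6 x 0.1656) = 0.000987 M.
pH = -log(0.000987) = 3.01.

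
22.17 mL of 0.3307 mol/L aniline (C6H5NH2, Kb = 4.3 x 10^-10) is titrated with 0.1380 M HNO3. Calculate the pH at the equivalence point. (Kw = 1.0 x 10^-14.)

2.82

n(C6H5NH2) = 0.3307 x 0.02217 = 0.007332 mol; V(HNO3) at equivalence = 0.007332/0.1380 = 0.05313 L.
At equivalence the base is fully converted to C6H5NH3+; total volume = 0.07530 L, so [C6H5NH3+] = 0.007332/0.07530 = 0.09737 M.
Ka(C6H5NH3+) = Kw/Kb = 1.0e-14 / 4.3 x 10^-10 = 2.33e-5.
[H^+] = sqrt(Ka x [C6H5NH3+]) = sqrt(2.33e-5 x 0.09737) = 0.00150 M.
pH = -log(0.00150) = 2.82.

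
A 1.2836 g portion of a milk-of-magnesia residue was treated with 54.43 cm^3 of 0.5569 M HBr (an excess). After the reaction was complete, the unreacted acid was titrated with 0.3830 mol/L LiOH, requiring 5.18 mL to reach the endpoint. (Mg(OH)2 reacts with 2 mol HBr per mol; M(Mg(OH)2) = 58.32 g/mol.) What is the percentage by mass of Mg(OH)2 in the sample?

64.4%

Total n(HBr) added = 0.5569 x 0.05443 = 0.03031 mol.
n(LiOH) used = 0.3830 x 0.005180 = 0.001984 mol, which equals the excess n(HBr).
So n(HBr) consumed by the sample = 0.03031 - 0.001984 = 0.02833 mol.
n(Mg(OH)2) = 0.02833 / 2 = 0.01416 mol.
mass Mg(OH)2 = 0.01416 x 58.32 = 0.8260 g, so %Mg(OH)2 = 0.8260/1.2836 x 100 = 64.4%.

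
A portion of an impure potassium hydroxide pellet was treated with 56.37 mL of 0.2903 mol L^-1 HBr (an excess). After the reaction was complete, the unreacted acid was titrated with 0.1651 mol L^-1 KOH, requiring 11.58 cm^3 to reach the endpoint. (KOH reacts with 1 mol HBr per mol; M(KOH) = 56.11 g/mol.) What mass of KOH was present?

Total n(HBr) added = 0.2903 x 0.05637 = 0.01636 mol.
n(KOH) used = 0.1651 x 0.01158 = 0.001912 mol, which equals the excess n(HBr).
So n(HBr) consumed by the sample = 0.01636 - 0.001912 = 0.01445 mol.
n(KOH) = 0.01445 / 1 = 0.01445 mol.
mass = 0.01445 mol x 56.11 g/mol = 0.811 g.

0.811 g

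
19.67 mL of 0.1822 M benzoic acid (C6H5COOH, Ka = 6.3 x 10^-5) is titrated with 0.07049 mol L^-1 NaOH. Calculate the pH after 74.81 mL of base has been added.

n(acid) = 0.1822 x 0.01967 = 0.003584 mol; n(NaOH) added = 0.07049 x 0.07481 = 0.005273 mol.
Base is in excess by 0.005273 - 0.003584 = 0.001689 mol in a total volume of 0.09448 L.
[OH^-] = 0.001689/0.09448 = 0.01788 M, so pOH = 1.75 and pH = 14.00 - 1.75 = 12.25.

12.25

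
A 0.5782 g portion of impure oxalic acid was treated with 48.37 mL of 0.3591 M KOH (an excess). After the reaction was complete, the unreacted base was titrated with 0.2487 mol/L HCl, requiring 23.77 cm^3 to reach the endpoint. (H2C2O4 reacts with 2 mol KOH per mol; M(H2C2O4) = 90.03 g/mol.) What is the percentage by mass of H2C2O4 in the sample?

89.2%

Total n(KOH) added = 0.3591 x 0.04837 = 0.01737 mol.
n(HCl) used = 0.2487 x 0.02377 = 0.005912 mol, which equals the excess n(KOH).
So n(KOH) consumed by the sample = 0.01737 - 0.005912 = 0.01146 mol.
n(H2C2O4) = 0.01146 / 2 = 0.005729 mol.
mass H2C2O4 = 0.005729 x 90.03 = 0.5158 g, so %H2C2O4 = 0.5158/0.5782 x 100 = 89.2%.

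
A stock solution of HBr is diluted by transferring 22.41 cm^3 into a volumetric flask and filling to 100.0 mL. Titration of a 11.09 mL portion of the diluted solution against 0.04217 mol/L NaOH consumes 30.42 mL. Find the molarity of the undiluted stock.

0.516 M

n(NaOH) = 0.04217 x 0.03042 = 0.001283 mol.
n(HBr) in the aliquot = 0.001283 mol.
[diluted HBr] = 0.001283 / 0.01109 = 0.1157 M.
Dilution factor = 100.0/22.41 = 4.462, so [stock] = 0.1157 x 4.462 = 0.516 M.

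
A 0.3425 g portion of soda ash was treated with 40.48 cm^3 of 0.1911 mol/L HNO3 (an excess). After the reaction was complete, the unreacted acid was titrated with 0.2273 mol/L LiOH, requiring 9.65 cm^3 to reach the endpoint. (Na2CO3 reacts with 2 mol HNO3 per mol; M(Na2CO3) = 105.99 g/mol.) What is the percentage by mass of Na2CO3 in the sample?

Total n(HNO3) added = 0.1911 x 0.04048 = 0.007736 mol.
n(LiOH) used = 0.2273 x 0.009650 = 0.002193 mol, which equals the excess n(HNO3).
So n(HNO3) consumed by the sample = 0.007736 - 0.002193 = 0.005542 mol.
n(Na2CO3) = 0.005542 / 2 = 0.002771 mol.
mass Na2CO3 = 0.002771 x 105.99 = 0.2937 g, so %Na2CO3 = 0.2937/0.3425 x 100 = 85.8%.

85.8%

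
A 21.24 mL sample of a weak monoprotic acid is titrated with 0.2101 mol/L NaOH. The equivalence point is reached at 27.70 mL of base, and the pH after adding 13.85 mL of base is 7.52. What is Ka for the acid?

3.0 x 10^-8

13.85 mL is half of the equivalence volume, so this is the half-equivalence point where [HA] = [A^-].
At half-equivalence pH = pKa, so pKa = 7.52.
Ka = 10^(-7.52) = 3.0 x 10^-8.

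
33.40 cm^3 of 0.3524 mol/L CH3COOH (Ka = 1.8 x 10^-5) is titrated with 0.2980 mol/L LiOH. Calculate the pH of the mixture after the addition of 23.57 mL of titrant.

4.91

Initial n(CH3COOH) = 0.3524 x 0.03340 = 0.01177 mol.
n(LiOH) added = 0.2980 x 0.02357 = 0.007024 mol, converting that many moles of CH3COOH to CH3COO-.
Remaining n(CH3COOH) = 0.004746 mol; n(CH3COO-) = 0.007024 mol.
By Henderson-Hasselbalch, pH = pKa + log([A^-]/[HA]) = 4.74 + log(0.007024/0.004746) = 4.74 + (+0.17) = 4.91.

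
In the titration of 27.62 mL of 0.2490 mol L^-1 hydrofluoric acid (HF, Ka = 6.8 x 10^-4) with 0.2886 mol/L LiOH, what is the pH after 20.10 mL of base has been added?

3.90

Initial n(HF) = 0.2490 x 0.02762 = 0.006877 mol.
n(LiOH) added = 0.2886 x 0.02010 = 0.005801 mol, converting that many moles of HF to F-.
Remaining n(HF) = 0.001077 mol; n(F-) = 0.005801 mol.
By Henderson-Hasselbalch, pH = pKa + log([A^-]/[HA]) = 3.17 + log(0.005801/0.001077) = 3.17 + (+0.73) = 3.90.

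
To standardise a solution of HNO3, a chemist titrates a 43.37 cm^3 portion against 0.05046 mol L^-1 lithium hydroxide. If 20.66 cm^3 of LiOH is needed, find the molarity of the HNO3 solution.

0.0240 M

n(LiOH) delivered = 0.05046 x 0.02066 = 0.001043 mol.
For a 1:1 reaction, n(HNO3) = 0.001043 mol.
[HNO3] = 0.001043 mol / 0.04337 L = 0.0240 M.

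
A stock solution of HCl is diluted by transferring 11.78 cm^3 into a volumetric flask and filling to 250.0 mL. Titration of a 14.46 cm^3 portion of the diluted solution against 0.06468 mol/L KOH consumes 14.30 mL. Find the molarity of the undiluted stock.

1.36 M

n(KOH) = 0.06468 x 0.01430 = 0.0009249 mol.
n(HCl) in the aliquot = 0.0009249 mol.
[diluted HCl] = 0.0009249 / 0.01446 = 0.06396 M.
Dilution factor = 250.0/11.78 = 21.22, so [stock] = 0.06396 x 21.22 = 1.36 M.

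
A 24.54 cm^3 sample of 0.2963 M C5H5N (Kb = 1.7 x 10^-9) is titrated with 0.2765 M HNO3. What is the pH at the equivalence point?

3.04

n(C5H5N) = 0.2963 x 0.02454 = 0.007271 mol; V(HNO3) at equivalence = 0.007271/0.2765 = 0.02630 L.
At equivalence the base is fully converted to C5H5NH+; total volume = 0.05084 L, so [C5H5NH+] = 0.007271/0.05084 = 0.1430 M.
Ka(C5H5NH+) = Kw/Kb = 1.0e-14 / 1.7 x 10^-9 = 5.88e-6.
[H^+] = sqrt(Ka x [C5H5NH+]) = sqrt(5.88e-6 x 0.1430) = 0.000917 M.
pH = -log(0.000917) = 3.04.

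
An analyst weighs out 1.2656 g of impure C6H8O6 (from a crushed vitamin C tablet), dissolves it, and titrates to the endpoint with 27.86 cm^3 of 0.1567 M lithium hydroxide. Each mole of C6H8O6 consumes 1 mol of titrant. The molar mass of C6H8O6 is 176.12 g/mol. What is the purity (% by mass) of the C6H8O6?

60.8%

n(LiOH) = 0.1567 x 0.02786 = 0.004366 mol.
n(C6H8O6) = 0.004366 / 1 = 0.004366 mol.
mass of C6H8O6 = 0.004366 x 176.12 = 0.7689 g.
% purity = 0.7689 / 1.2656 x 100 = 60.8%.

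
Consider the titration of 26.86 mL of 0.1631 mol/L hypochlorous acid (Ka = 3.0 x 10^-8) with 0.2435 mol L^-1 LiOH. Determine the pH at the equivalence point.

n(HClO) = 0.1631 x 0.02686 = 0.004381 mol; V(LiOH) at equivalence = 0.004381/0.2435 = 0.01799 L.
At equivalence all the acid is converted to ClO-; total volume = 0.02686 + 0.01799 = 0.04485 L, so [ClO-] = 0.004381/0.04485 = 0.09768 M.
Kb = Kw/Ka = 1.0e-14 / 3.0 x 10^-8 = 3.33e-7.
[OH^-] = sqrt(Kb x [ClO-]) = sqrt(3.33e-7 x 0.09768) = 0.000180 M.
pOH = 3.74, so pH = 14.00 - 3.74 = 10.26.

10.26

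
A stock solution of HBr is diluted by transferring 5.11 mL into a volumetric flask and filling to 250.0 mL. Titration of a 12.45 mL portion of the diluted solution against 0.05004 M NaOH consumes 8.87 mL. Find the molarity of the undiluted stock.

1.74 M

n(NaOH) = 0.05004 x 0.008870 = 0.0004439 mol.
n(HBr) in the aliquot = 0.0004439 mol.
[diluted HBr] = 0.0004439 / 0.01245 = 0.03565 M.
Dilution factor = 250.0/5.110 = 48.92, so [stock] = 0.03565 x 48.92 = 1.74 M.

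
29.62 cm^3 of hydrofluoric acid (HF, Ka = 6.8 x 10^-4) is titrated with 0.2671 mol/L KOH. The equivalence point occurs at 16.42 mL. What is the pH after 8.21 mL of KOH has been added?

3.17

8.21 mL is exactly half the equivalence volume (16.42/2), i.e. the half-equivalence point.
There, n(HA) = n(A^-), so pH = pKa = -log(6.8 x 10^-4) = 3.17.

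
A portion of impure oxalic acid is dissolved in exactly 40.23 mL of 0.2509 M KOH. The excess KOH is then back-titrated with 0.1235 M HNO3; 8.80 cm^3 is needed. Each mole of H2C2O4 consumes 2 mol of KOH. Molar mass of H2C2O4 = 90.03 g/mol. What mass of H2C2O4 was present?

Total n(KOH) added = 0.2509 x 0.04023 = 0.01009 mol.
n(HNO3) used = 0.1235 x 0.008800 = 0.001087 mol, which equals the excess n(KOH).
So n(KOH) consumed by the sample = 0.01009 - 0.001087 = 0.009007 mol.
n(H2C2O4) = 0.009007 / 2 = 0.004503 mol.
mass = 0.004503 mol x 90.03 g/mol = 0.405 g.

0.405 g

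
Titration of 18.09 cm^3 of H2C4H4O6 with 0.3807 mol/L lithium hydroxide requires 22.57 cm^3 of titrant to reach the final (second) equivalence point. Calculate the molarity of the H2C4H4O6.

0.237 M

n(LiOH) = 0.3807 x 0.02257 = 0.008592 mol.
At the final (second) equivalence point, 2 mol OH^- react per mol H2C4H4O6, so n(H2C4H4O6) = 0.008592 / 2 = 0.004296 mol.
[H2C4H4O6] = 0.004296 / 0.01809 L = 0.237 M.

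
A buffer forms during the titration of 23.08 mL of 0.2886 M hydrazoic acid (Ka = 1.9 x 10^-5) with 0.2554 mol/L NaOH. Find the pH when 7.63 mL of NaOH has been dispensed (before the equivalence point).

4.34

Initial n(HN3) = 0.2886 x 0.02308 = 0.006661 mol.
n(NaOH) added = 0.2554 x 0.007630 = 0.001949 mol, converting that many moles of HN3 to N3-.
Remaining n(HN3) = 0.004712 mol; n(N3-) = 0.001949 mol.
By Henderson-Hasselbalch, pH = pKa + log([A^-]/[HA]) = 4.72 + log(0.001949/0.004712) = 4.72 + (-0.38) = 4.34.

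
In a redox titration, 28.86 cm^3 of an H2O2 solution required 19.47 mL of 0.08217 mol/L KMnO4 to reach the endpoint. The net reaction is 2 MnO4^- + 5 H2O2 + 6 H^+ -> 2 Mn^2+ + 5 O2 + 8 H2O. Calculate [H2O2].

n(KMnO4) = 0.08217 x 0.01947 = 0.001600 mol.
From the balanced equation, 2 mol KMnO4 reacts with 5 mol H2O2, so n(H2O2) = 0.001600 x 5/2 = 0.004000 mol.
[H2O2] = 0.004000 / 0.02886 L = 0.139 M.

0.139 M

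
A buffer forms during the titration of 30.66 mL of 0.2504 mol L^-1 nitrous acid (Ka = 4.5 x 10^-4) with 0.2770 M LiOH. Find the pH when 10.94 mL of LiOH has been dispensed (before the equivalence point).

3.16

Initial n(HNO2) = 0.2504 x 0.03066 = 0.007677 mol.
n(LiOH) added = 0.2770 x 0.01094 = 0.003030 mol, converting that many moles of HNO2 to NO2-.
Remaining n(HNO2) = 0.004647 mol; n(NO2-) = 0.003030 mol.
By Henderson-Hasselbalch, pH = pKa + log([A^-]/[HA]) = 3.35 + log(0.003030/0.004647) = 3.35 + (-0.19) = 3.16.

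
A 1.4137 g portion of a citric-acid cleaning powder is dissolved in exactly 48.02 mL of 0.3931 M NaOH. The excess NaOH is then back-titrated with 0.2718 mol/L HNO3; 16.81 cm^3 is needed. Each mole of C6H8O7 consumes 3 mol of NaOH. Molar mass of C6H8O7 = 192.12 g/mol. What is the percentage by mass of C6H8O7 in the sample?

64.8%

Total n(NaOH) added = 0.3931 x 0.04802 = 0.01888 mol.
n(HNO3) used = 0.2718 x 0.01681 = 0.004569 mol, which equals the excess n(NaOH).
So n(NaOH) consumed by the sample = 0.01888 - 0.004569 = 0.01431 mol.
n(C6H8O7) = 0.01431 / 3 = 0.004769 mol.
mass C6H8O7 = 0.004769 x 192.12 = 0.9163 g, so %C6H8O7 = 0.9163/1.4137 x 100 = 64.8%.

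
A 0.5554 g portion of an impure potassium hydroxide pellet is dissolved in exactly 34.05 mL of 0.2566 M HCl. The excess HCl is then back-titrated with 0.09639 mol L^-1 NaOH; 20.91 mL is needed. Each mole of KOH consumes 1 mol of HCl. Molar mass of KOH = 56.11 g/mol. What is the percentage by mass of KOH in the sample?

67.9%

Total n(HCl) added = 0.2566 x 0.03405 = 0.008737 mol.
n(NaOH) used = 0.09639 x 0.02091 = 0.002016 mol, which equals the excess n(HCl).
So n(HCl) consumed by the sample = 0.008737 - 0.002016 = 0.006722 mol.
n(KOH) = 0.006722 / 1 = 0.006722 mol.
mass KOH = 0.006722 x 56.11 = 0.3772 g, so %KOH = 0.3772/0.5554 x 100 = 67.9%.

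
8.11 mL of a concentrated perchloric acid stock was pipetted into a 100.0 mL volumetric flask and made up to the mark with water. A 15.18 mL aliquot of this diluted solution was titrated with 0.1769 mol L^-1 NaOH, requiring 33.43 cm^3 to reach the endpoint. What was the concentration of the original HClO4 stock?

n(NaOH) = 0.1769 x 0.03343 = 0.005914 mol.
n(HClO4) in the aliquot = 0.005914 mol.
[diluted HClO4] = 0.005914 / 0.01518 = 0.3896 M.
Dilution factor = 100.0/8.110 = 12.33, so [stock] = 0.3896 x 12.33 = 4.80 M.

4.80 M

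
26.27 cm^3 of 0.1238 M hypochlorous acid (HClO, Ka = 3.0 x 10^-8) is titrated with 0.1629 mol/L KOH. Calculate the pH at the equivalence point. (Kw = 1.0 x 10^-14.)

n(HClO) = 0.1238 x 0.02627 = 0.003252 mol; V(KOH) at equivalence = 0.003252/0.1629 = 0.01996 L.
At equivalence all the acid is converted to ClO-; total volume = 0.02627 + 0.01996 = 0.04623 L, so [ClO-] = 0.003252/0.04623 = 0.07034 M.
Kb = Kw/Ka = 1.0e-14 / 3.0 x 10^-8 = 3.33e-7.
[OH^-] = sqrt(Kb x [ClO-]) = sqrt(3.33e-7 x 0.07034) = 0.000153 M.
pOH = 3.81, so pH = 14.00 - 3.81 = 10.19.

10.19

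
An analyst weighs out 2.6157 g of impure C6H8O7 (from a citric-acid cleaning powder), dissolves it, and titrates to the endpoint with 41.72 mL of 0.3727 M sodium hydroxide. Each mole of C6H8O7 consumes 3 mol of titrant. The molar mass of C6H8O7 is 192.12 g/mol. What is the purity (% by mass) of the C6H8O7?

n(NaOH) = 0.3727 x 0.04172 = 0.01555 mol.
n(C6H8O7) = 0.01555 / 3 = 0.005183 mol.
mass of C6H8O7 = 0.005183 x 192.12 = 0.9958 g.
% purity = 0.9958 / 2.6157 x 100 = 38.1%.

38.1%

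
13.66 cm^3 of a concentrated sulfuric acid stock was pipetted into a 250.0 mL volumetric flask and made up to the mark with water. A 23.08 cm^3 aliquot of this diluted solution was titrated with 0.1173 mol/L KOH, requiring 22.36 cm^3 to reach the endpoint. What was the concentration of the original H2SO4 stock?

1.04 M

n(KOH) = 0.1173 x 0.02236 = 0.002623 mol.
n(H2SO4) in the aliquot = 0.002623 x 1/2 = 0.001311 mol.
[diluted H2SO4] = 0.001311 / 0.02308 = 0.05682 M.
Dilution factor = 250.0/13.66 = 18.30, so [stock] = 0.05682 x 18.30 = 1.04 M.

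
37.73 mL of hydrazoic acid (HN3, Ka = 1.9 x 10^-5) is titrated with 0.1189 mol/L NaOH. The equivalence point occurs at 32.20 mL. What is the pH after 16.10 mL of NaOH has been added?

4.72

16.10 mL is exactly half the equivalence volume (32.20/2), i.e. the half-equivalence point.
There, n(HA) = n(A^-), so pH = pKa = -log(1.9 x 10^-5) = 4.72.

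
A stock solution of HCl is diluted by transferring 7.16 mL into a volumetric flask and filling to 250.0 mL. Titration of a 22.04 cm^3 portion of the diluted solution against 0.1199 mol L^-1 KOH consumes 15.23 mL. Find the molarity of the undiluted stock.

2.89 M

n(KOH) = 0.1199 x 0.01523 = 0.001826 mol.
n(HCl) in the aliquot = 0.001826 mol.
[diluted HCl] = 0.001826 / 0.02204 = 0.08285 M.
Dilution factor = 250.0/7.160 = 34.92, so [stock] = 0.08285 x 34.92 = 2.89 M.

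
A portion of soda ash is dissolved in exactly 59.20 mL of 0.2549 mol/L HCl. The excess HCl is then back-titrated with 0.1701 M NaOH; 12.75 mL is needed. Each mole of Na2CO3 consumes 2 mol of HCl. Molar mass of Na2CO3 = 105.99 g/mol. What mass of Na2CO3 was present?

0.685 g

Total n(HCl) added = 0.2549 x 0.05920 = 0.01509 mol.
n(NaOH) used = 0.1701 x 0.01275 = 0.002169 mol, which equals the excess n(HCl).
So n(HCl) consumed by the sample = 0.01509 - 0.002169 = 0.01292 mol.
n(Na2CO3) = 0.01292 / 2 = 0.006461 mol.
mass = 0.006461 mol x 105.99 g/mol = 0.685 g.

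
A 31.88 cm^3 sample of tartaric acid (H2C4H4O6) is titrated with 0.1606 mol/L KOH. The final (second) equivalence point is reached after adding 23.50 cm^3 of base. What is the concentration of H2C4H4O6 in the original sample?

0.0592 M

n(KOH) = 0.1606 x 0.02350 = 0.003774 mol.
At the final (second) equivalence point, 2 mol OH^- react per mol H2C4H4O6, so n(H2C4H4O6) = 0.003774 / 2 = 0.001887 mol.
[H2C4H4O6] = 0.001887 / 0.03188 L = 0.0592 M.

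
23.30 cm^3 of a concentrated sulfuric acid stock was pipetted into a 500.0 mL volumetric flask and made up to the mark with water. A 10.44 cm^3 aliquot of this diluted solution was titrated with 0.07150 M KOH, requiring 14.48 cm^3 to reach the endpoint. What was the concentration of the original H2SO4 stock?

n(KOH) = 0.07150 x 0.01448 = 0.001035 mol.
n(H2SO4) in the aliquot = 0.001035 x 1/2 = 0.0005177 mol.
[diluted H2SO4] = 0.0005177 / 0.01044 = 0.04958 M.
Dilution factor = 500.0/23.30 = 21.46, so [stock] = 0.04958 x 21.46 = 1.06 M.

1.06 M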